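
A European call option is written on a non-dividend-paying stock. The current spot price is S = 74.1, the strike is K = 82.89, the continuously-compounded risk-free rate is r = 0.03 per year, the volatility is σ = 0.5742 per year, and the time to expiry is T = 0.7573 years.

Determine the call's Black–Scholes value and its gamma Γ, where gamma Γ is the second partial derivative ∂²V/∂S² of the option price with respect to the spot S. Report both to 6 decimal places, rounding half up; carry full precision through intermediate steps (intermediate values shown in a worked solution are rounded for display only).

σ√T = 0.5742·√0.7573 = 0.499686
d₁ = (ln(S/K) + (r+σ²/2)T) / (σ√T) = (ln(74.1/82.89) + (0.03+0.5742²/2)·0.7573) / 0.499686 = (-0.112099 + 0.147562) / 0.499686 = 0.070971
d₂ = d₁ − σ√T = 0.070971 − 0.499686 = -0.428715
e^{−rT} = e^{−0.03·0.7573} = 0.977537
N(d₁) = 0.528290,  N(d₂) = 0.334065
Call price V = S·N(d₁) − K·e^{−rT}·N(d₂) = 39.146254 − 27.068659 = 12.077595
φ(d₁) = (1/√(2π))·e^{−d₁²/2} = 0.397939
Γ = φ(d₁) / (S·σ·√T) = 0.010747

price = 12.077595
Γ = 0.010747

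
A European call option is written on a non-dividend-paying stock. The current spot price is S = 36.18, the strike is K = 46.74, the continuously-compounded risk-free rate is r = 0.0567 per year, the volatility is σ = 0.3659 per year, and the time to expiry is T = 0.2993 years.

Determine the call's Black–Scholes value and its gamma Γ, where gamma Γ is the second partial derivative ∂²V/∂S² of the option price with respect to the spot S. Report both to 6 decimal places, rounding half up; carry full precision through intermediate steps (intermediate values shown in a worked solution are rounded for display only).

price = 0.461501
Γ = 0.030263

σ√T = 0.3659·√0.2993 = 0.200178
d₁ = (ln(S/K) + (r+σ²/2)T) / (σ√T) = (ln(36.18/46.74) + (0.0567+0.3659²/2)·0.2993) / 0.200178 = (-0.256094 + 0.037006) / 0.200178 = -1.094467
d₂ = d₁ − σ√T = -1.094467 − 0.200178 = -1.294645
e^{−rT} = e^{−0.0567·0.2993} = 0.983173
N(d₁) = 0.136875,  N(d₂) = 0.097721
Call price V = S·N(d₁) − K·e^{−rT}·N(d₂) = 4.952139 − 4.490639 = 0.461501
φ(d₁) = (1/√(2π))·e^{−d₁²/2} = 0.219179
Γ = φ(d₁) / (S·σ·√T) = 0.030263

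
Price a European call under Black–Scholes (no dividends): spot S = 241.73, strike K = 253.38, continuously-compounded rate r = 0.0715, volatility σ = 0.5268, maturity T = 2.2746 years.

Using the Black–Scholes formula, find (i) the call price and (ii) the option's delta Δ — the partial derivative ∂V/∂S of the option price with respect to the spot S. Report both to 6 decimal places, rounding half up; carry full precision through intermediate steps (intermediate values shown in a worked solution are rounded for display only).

σ√T = 0.5268·√2.2746 = 0.794508
d₁ = (ln(S/K) + (r+σ²/2)T) / (σ√T) = (ln(241.73/253.38) + (0.0715+0.5268²/2)·2.2746) / 0.794508 = (-0.047069 + 0.478255) / 0.794508 = 0.542709
d₂ = d₁ − σ√T = 0.542709 − 0.794508 = -0.251799
e^{−rT} = e^{−0.0715·2.2746} = 0.849902
N(d₁) = 0.706335,  N(d₂) = 0.400598
Call price V = S·N(d₁) − K·e^{−rT}·N(d₂) = 170.742318 − 86.268099 = 84.474219
Δ = N(d₁) = 0.706335

price = 84.474219
Δ = 0.706335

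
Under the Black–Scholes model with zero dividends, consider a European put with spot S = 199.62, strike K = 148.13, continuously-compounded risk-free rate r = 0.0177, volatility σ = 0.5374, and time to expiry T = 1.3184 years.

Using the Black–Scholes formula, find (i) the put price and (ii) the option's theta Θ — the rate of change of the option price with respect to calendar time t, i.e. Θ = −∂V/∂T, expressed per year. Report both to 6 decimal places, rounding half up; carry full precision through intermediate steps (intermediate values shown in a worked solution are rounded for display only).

σ√T = 0.5374·√1.3184 = 0.617051
d₁ = (ln(S/K) + (r+σ²/2)T) / (σ√T) = (ln(199.62/148.13) + (0.0177+0.5374²/2)·1.3184) / 0.617051 = (0.298325 + 0.213712) / 0.617051 = 0.829813
d₂ = d₁ − σ√T = 0.829813 − 0.617051 = 0.212762
e^{−rT} = e^{−0.0177·1.3184} = 0.976934
N(−d₁) = 0.203322,  N(−d₂) = 0.415756
Put price V = K·e^{−rT}·N(−d₂) − S·N(−d₁) = 60.165491 − 40.587195 = 19.578296
φ(d₁) = (1/√(2π))·e^{−d₁²/2} = 0.282738
Θ = −S·φ(d₁)·σ/(2√T) + r·K·e^{−rT}·N(−d₂) = −13.207873 + 1.064929 = -12.142944

price = 19.578296
Θ = -12.142944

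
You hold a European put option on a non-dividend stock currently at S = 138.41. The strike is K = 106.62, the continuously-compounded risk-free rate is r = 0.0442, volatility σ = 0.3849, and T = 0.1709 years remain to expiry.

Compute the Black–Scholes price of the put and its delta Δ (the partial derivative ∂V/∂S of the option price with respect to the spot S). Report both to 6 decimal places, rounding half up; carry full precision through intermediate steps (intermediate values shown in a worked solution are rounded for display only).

price = 0.362219
Δ = -0.038614

σ√T = 0.3849·√0.1709 = 0.159118
d₁ = (ln(S/K) + (r+σ²/2)T) / (σ√T) = (ln(138.41/106.62) + (0.0442+0.3849²/2)·0.1709) / 0.159118 = (0.260949 + 0.020213) / 0.159118 = 1.767006
d₂ = d₁ − σ√T = 1.767006 − 0.159118 = 1.607888
e^{−rT} = e^{−0.0442·0.1709} = 0.992475
N(−d₁) = 0.038614,  N(−d₂) = 0.053930
Put price V = K·e^{−rT}·N(−d₂) − S·N(−d₁) = 5.706730 − 5.344511 = 0.362219
Δ = −N(−d₁) = -0.038614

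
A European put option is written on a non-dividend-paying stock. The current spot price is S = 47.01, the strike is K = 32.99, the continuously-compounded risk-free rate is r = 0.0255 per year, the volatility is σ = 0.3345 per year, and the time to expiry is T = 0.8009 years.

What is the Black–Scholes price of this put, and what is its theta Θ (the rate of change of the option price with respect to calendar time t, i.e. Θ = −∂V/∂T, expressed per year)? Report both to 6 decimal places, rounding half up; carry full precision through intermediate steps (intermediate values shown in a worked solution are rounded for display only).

σ√T = 0.3345·√0.8009 = 0.299354
d₁ = (ln(S/K) + (r+σ²/2)T) / (σ√T) = (ln(47.01/32.99) + (0.0255+0.3345²/2)·0.8009) / 0.299354 = (0.354156 + 0.065229) / 0.299354 = 1.400967
d₂ = d₁ − σ√T = 1.400967 − 0.299354 = 1.101613
e^{−rT} = e^{−0.0255·0.8009} = 0.979784
N(−d₁) = 0.080612,  N(−d₂) = 0.135315
Put price V = K·e^{−rT}·N(−d₂) − S·N(−d₁) = 4.373798 − 3.789569 = 0.584229
φ(d₁) = (1/√(2π))·e^{−d₁²/2} = 0.149525
Θ = −S·φ(d₁)·σ/(2√T) + r·K·e^{−rT}·N(−d₂) = −1.313653 + 0.111532 = -1.202121

price = 0.584229
Θ = -1.202121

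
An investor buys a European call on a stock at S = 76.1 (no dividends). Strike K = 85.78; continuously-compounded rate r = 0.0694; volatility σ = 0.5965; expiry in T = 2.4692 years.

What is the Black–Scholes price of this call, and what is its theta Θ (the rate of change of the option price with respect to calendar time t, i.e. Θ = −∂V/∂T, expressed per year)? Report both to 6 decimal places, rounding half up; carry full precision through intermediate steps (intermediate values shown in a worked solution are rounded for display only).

σ√T = 0.5965·√2.4692 = 0.937322
d₁ = (ln(S/K) + (r+σ²/2)T) / (σ√T) = (ln(76.1/85.78) + (0.0694+0.5965²/2)·2.4692) / 0.937322 = (-0.119738 + 0.610648) / 0.937322 = 0.523738
d₂ = d₁ − σ√T = 0.523738 − 0.937322 = -0.413584
e^{−rT} = e^{−0.0694·2.4692} = 0.842516
N(d₁) = 0.699770,  N(d₂) = 0.339589
Call price V = S·N(d₁) − K·e^{−rT}·N(d₂) = 53.252461 − 24.542483 = 28.709978
φ(d₁) = (1/√(2π))·e^{−d₁²/2} = 0.347813
Θ = −S·φ(d₁)·σ/(2√T) − r·K·e^{−rT}·N(d₂) = −5.023811 − 1.703248 = -6.727059

price = 28.709978
Θ = -6.727059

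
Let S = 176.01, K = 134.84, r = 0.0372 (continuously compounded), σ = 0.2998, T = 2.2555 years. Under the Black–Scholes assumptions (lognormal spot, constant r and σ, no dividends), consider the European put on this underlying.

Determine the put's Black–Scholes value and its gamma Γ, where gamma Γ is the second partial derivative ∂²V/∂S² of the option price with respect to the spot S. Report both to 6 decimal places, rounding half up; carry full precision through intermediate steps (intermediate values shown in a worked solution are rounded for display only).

price = 8.186081
Γ = 0.003043

σ√T = 0.2998·√2.2555 = 0.450249
d₁ = (ln(S/K) + (r+σ²/2)T) / (σ√T) = (ln(176.01/134.84) + (0.0372+0.2998²/2)·2.2555) / 0.450249 = (0.266452 + 0.185267) / 0.450249 = 1.003264
d₂ = d₁ − σ√T = 1.003264 − 0.450249 = 0.553014
e^{−rT} = e^{−0.0372·2.2555} = 0.919519
N(−d₁) = 0.157867,  N(−d₂) = 0.290127
Put price V = K·e^{−rT}·N(−d₂) − S·N(−d₁) = 35.972224 − 27.786143 = 8.186081
φ(d₁) = (1/√(2π))·e^{−d₁²/2} = 0.241181
Γ = φ(d₁) / (S·σ·√T) = 0.003043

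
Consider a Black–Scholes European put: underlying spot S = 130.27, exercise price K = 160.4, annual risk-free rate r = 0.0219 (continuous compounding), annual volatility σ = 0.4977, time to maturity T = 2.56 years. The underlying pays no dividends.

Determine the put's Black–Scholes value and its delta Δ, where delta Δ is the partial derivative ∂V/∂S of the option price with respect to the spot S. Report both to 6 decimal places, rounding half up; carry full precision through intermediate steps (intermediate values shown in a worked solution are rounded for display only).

price = 55.068039
Δ = -0.417894

σ√T = 0.4977·√2.56 = 0.796320
d₁ = (ln(S/K) + (r+σ²/2)T) / (σ√T) = (ln(130.27/160.4) + (0.0219+0.4977²/2)·2.56) / 0.796320 = (-0.208061 + 0.373127) / 0.796320 = 0.207285
d₂ = d₁ − σ√T = 0.207285 − 0.796320 = -0.589035
e^{−rT} = e^{−0.0219·2.56} = 0.945479
N(−d₁) = 0.417894,  N(−d₂) = 0.722081
Put price V = K·e^{−rT}·N(−d₂) − S·N(−d₁) = 109.507038 − 54.438998 = 55.068039
Δ = −N(−d₁) = -0.417894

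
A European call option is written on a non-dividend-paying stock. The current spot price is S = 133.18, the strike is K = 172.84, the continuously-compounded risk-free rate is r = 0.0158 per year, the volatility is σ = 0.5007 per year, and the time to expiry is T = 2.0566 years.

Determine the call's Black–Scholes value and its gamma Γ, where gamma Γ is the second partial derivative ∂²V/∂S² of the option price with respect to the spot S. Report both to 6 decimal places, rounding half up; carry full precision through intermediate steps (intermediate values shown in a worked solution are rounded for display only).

price = 27.075094
Γ = 0.004168

σ√T = 0.5007·√2.0566 = 0.718046
d₁ = (ln(S/K) + (r+σ²/2)T) / (σ√T) = (ln(133.18/172.84) + (0.0158+0.5007²/2)·2.0566) / 0.718046 = (-0.260665 + 0.290290) / 0.718046 = 0.041258
d₂ = d₁ − σ√T = 0.041258 − 0.718046 = -0.676789
e^{−rT} = e^{−0.0158·2.0566} = 0.968028
N(d₁) = 0.516455,  N(d₂) = 0.249270
Call price V = S·N(d₁) − K·e^{−rT}·N(d₂) = 68.781442 − 41.706348 = 27.075094
φ(d₁) = (1/√(2π))·e^{−d₁²/2} = 0.398603
Γ = φ(d₁) / (S·σ·√T) = 0.004168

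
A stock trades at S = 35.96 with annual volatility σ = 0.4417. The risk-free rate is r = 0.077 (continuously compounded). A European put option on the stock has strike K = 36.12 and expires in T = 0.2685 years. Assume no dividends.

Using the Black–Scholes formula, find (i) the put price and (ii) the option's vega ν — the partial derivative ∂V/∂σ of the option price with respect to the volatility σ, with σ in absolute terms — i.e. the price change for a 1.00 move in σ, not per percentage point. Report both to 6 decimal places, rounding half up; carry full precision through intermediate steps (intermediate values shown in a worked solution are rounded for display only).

price = 2.968497
ν = 7.307018

σ√T = 0.4417·√0.2685 = 0.228876
d₁ = (ln(S/K) + (r+σ²/2)T) / (σ√T) = (ln(35.96/36.12) + (0.077+0.4417²/2)·0.2685) / 0.228876 = (-0.004440 + 0.046867) / 0.228876 = 0.185371
d₂ = d₁ − σ√T = 0.185371 − 0.228876 = -0.043504
e^{−rT} = e^{−0.077·0.2685} = 0.979538
N(−d₁) = 0.426469,  N(−d₂) = 0.517350
Put price V = K·e^{−rT}·N(−d₂) − S·N(−d₁) = 18.304317 − 15.335820 = 2.968497
φ(d₁) = (1/√(2π))·e^{−d₁²/2} = 0.392146
ν = S·φ(d₁)·√T = 7.307018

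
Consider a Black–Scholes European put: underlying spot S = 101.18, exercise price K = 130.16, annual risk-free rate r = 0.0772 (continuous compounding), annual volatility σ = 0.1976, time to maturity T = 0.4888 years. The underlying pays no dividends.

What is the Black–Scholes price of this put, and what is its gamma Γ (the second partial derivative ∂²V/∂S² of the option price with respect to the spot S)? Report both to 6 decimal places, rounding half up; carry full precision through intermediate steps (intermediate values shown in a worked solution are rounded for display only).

price = 24.565644
Γ = 0.009534

σ√T = 0.1976·√0.4888 = 0.138151
d₁ = (ln(S/K) + (r+σ²/2)T) / (σ√T) = (ln(101.18/130.16) + (0.0772+0.1976²/2)·0.4888) / 0.138151 = (-0.251863 + 0.047278) / 0.138151 = -1.480886
d₂ = d₁ − σ√T = -1.480886 − 0.138151 = -1.619037
e^{−rT} = e^{−0.0772·0.4888} = 0.962968
N(−d₁) = 0.930682,  N(−d₂) = 0.947280
Put price V = K·e^{−rT}·N(−d₂) − S·N(−d₁) = 118.732004 − 94.166360 = 24.565644
φ(d₁) = (1/√(2π))·e^{−d₁²/2} = 0.133260
Γ = φ(d₁) / (S·σ·√T) = 0.009534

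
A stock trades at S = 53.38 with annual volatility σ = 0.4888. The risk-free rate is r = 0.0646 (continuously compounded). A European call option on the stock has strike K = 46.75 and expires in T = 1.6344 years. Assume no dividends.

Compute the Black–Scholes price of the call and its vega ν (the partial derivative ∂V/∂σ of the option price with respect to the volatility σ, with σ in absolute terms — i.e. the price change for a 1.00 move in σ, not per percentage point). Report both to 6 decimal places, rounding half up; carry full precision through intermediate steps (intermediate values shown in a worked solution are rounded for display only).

price = 18.172224
ν = 21.403809

σ√T = 0.4888·√1.6344 = 0.624900
d₁ = (ln(S/K) + (r+σ²/2)T) / (σ√T) = (ln(53.38/46.75) + (0.0646+0.4888²/2)·1.6344) / 0.624900 = (0.132622 + 0.300832) / 0.624900 = 0.693638
d₂ = d₁ − σ√T = 0.693638 − 0.624900 = 0.068738
e^{−rT} = e^{−0.0646·1.6344} = 0.899800
N(d₁) = 0.756045,  N(d₂) = 0.527401
Call price V = S·N(d₁) − K·e^{−rT}·N(d₂) = 40.357696 − 22.185471 = 18.172224
φ(d₁) = (1/√(2π))·e^{−d₁²/2} = 0.313641
ν = S·φ(d₁)·√T = 21.403809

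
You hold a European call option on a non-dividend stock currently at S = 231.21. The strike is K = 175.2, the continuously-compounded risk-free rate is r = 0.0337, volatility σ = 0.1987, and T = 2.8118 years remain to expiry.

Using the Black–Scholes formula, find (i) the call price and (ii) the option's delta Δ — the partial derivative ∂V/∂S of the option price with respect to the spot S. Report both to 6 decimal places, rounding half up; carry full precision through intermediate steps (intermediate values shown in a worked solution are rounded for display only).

price = 76.054236
Δ = 0.900350

σ√T = 0.1987·√2.8118 = 0.333189
d₁ = (ln(S/K) + (r+σ²/2)T) / (σ√T) = (ln(231.21/175.2) + (0.0337+0.1987²/2)·2.8118) / 0.333189 = (0.277398 + 0.150265) / 0.333189 = 1.283547
d₂ = d₁ − σ√T = 1.283547 − 0.333189 = 0.950358
e^{−rT} = e^{−0.0337·2.8118} = 0.909593
N(d₁) = 0.900350,  N(d₂) = 0.829035
Call price V = S·N(d₁) − K·e^{−rT}·N(d₂) = 208.169865 − 132.115630 = 76.054236
Δ = N(d₁) = 0.900350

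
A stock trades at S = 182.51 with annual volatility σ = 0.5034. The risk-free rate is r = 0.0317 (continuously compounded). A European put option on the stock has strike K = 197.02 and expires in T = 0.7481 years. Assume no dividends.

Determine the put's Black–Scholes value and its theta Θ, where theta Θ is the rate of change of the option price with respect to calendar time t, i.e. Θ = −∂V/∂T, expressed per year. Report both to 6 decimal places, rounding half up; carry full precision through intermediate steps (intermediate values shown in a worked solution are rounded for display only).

price = 37.485696
Θ = -17.231367

σ√T = 0.5034·√0.7481 = 0.435405
d₁ = (ln(S/K) + (r+σ²/2)T) / (σ√T) = (ln(182.51/197.02) + (0.0317+0.5034²/2)·0.7481) / 0.435405 = (-0.076500 + 0.118503) / 0.435405 = 0.096469
d₂ = d₁ − σ√T = 0.096469 − 0.435405 = -0.338936
e^{−rT} = e^{−0.0317·0.7481} = 0.976564
N(−d₁) = 0.461574,  N(−d₂) = 0.632671
Put price V = K·e^{−rT}·N(−d₂) − S·N(−d₁) = 121.727570 − 84.241873 = 37.485696
φ(d₁) = (1/√(2π))·e^{−d₁²/2} = 0.397090
Θ = −S·φ(d₁)·σ/(2√T) + r·K·e^{−rT}·N(−d₂) = −21.090131 + 3.858764 = -17.231367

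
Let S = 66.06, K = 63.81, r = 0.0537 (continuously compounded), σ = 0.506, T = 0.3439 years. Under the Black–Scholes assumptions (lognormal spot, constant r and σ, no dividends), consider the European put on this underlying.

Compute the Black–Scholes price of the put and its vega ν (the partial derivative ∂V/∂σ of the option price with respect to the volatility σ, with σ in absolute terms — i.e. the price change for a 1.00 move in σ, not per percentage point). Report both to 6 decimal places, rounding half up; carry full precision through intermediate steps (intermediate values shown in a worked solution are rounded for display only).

price = 6.001589
ν = 14.648413

σ√T = 0.506·√0.3439 = 0.296734
d₁ = (ln(S/K) + (r+σ²/2)T) / (σ√T) = (ln(66.06/63.81) + (0.0537+0.506²/2)·0.3439) / 0.296734 = (0.034654 + 0.062493) / 0.296734 = 0.327386
d₂ = d₁ − σ√T = 0.327386 − 0.296734 = 0.030652
e^{−rT} = e^{−0.0537·0.3439} = 0.981702
N(−d₁) = 0.371688,  N(−d₂) = 0.487773
Put price V = K·e^{−rT}·N(−d₂) − S·N(−d₁) = 30.555303 − 24.553714 = 6.001589
φ(d₁) = (1/√(2π))·e^{−d₁²/2} = 0.378125
ν = S·φ(d₁)·√T = 14.648413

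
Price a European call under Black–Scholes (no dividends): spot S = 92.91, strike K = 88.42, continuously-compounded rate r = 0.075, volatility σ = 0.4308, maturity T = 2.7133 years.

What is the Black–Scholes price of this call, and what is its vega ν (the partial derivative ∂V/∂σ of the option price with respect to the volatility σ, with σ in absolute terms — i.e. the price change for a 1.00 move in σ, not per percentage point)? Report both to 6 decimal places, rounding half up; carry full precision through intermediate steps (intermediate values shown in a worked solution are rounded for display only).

σ√T = 0.4308·√2.7133 = 0.709618
d₁ = (ln(S/K) + (r+σ²/2)T) / (σ√T) = (ln(92.91/88.42) + (0.075+0.4308²/2)·2.7133) / 0.709618 = (0.049533 + 0.455276) / 0.709618 = 0.711382
d₂ = d₁ − σ√T = 0.711382 − 0.709618 = 0.001764
e^{−rT} = e^{−0.075·2.7133} = 0.815872
N(d₁) = 0.761576,  N(d₂) = 0.500704
Call price V = S·N(d₁) − K·e^{−rT}·N(d₂) = 70.758046 − 36.120479 = 34.637567
φ(d₁) = (1/√(2π))·e^{−d₁²/2} = 0.309756
ν = S·φ(d₁)·√T = 47.405744

price = 34.637567
ν = 47.405744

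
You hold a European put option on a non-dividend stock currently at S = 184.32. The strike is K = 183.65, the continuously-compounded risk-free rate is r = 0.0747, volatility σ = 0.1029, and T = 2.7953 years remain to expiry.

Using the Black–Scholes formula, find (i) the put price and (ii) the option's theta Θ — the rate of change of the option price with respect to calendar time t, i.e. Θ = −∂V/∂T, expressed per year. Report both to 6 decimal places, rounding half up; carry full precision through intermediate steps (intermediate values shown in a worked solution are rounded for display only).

σ√T = 0.1029·√2.7953 = 0.172040
d₁ = (ln(S/K) + (r+σ²/2)T) / (σ√T) = (ln(184.32/183.65) + (0.0747+0.1029²/2)·2.7953) / 0.172040 = (0.003642 + 0.223608) / 0.172040 = 1.320910
d₂ = d₁ − σ√T = 1.320910 − 0.172040 = 1.148870
e^{−rT} = e^{−0.0747·2.7953} = 0.811550
N(−d₁) = 0.093266,  N(−d₂) = 0.125305
Put price V = K·e^{−rT}·N(−d₂) − S·N(−d₁) = 18.675586 − 17.190737 = 1.484849
φ(d₁) = (1/√(2π))·e^{−d₁²/2} = 0.166737
Θ = −S·φ(d₁)·σ/(2√T) + r·K·e^{−rT}·N(−d₂) = −0.945746 + 1.395066 = 0.449320

price = 1.484849
Θ = 0.449320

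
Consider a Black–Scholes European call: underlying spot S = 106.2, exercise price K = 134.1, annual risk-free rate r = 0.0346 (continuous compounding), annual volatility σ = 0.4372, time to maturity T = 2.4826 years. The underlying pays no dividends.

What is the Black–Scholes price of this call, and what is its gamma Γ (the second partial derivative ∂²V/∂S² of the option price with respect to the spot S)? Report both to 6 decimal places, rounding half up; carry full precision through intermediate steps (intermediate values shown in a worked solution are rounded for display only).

σ√T = 0.4372·√2.4826 = 0.688864
d₁ = (ln(S/K) + (r+σ²/2)T) / (σ√T) = (ln(106.2/134.1) + (0.0346+0.4372²/2)·2.4826) / 0.688864 = (-0.233262 + 0.323165) / 0.688864 = 0.130509
d₂ = d₁ − σ√T = 0.130509 − 0.688864 = -0.558355
e^{−rT} = e^{−0.0346·2.4826} = 0.917688
N(d₁) = 0.551918,  N(d₂) = 0.288301
Call price V = S·N(d₁) − K·e^{−rT}·N(d₂) = 58.613716 − 35.478888 = 23.134827
φ(d₁) = (1/√(2π))·e^{−d₁²/2} = 0.395559
Γ = φ(d₁) / (S·σ·√T) = 0.005407

price = 23.134827
Γ = 0.005407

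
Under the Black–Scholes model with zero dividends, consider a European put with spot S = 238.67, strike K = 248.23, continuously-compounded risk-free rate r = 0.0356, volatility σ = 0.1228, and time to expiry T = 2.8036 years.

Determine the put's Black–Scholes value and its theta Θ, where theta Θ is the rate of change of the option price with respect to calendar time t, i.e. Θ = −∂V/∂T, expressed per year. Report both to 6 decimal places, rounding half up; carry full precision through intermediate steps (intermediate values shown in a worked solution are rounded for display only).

price = 12.772864
Θ = 0.164512

σ√T = 0.1228·√2.8036 = 0.205616
d₁ = (ln(S/K) + (r+σ²/2)T) / (σ√T) = (ln(238.67/248.23) + (0.0356+0.1228²/2)·2.8036) / 0.205616 = (-0.039274 + 0.120947) / 0.205616 = 0.397213
d₂ = d₁ − σ√T = 0.397213 − 0.205616 = 0.191597
e^{−rT} = e^{−0.0356·2.8036} = 0.905011
N(−d₁) = 0.345605,  N(−d₂) = 0.424029
Put price V = K·e^{−rT}·N(−d₂) − S·N(−d₁) = 95.258484 − 82.485620 = 12.772864
φ(d₁) = (1/√(2π))·e^{−d₁²/2} = 0.368680
Θ = −S·φ(d₁)·σ/(2√T) + r·K·e^{−rT}·N(−d₂) = −3.226690 + 3.391202 = 0.164512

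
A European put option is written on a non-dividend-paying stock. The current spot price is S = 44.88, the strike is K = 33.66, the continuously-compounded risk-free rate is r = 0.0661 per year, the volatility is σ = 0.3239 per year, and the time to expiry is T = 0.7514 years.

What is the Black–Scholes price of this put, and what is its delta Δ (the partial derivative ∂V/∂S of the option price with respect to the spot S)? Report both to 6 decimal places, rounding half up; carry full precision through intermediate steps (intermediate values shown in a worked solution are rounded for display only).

price = 0.591401
Δ = -0.089812

σ√T = 0.3239·√0.7514 = 0.280767
d₁ = (ln(S/K) + (r+σ²/2)T) / (σ√T) = (ln(44.88/33.66) + (0.0661+0.3239²/2)·0.7514) / 0.280767 = (0.287682 + 0.089083) / 0.280767 = 1.341911
d₂ = d₁ − σ√T = 1.341911 − 0.280767 = 1.061144
e^{−rT} = e^{−0.0661·0.7514} = 0.951546
N(−d₁) = 0.089812,  N(−d₂) = 0.144312
Put price V = K·e^{−rT}·N(−d₂) − S·N(−d₁) = 4.622183 − 4.030781 = 0.591401
Δ = −N(−d₁) = -0.089812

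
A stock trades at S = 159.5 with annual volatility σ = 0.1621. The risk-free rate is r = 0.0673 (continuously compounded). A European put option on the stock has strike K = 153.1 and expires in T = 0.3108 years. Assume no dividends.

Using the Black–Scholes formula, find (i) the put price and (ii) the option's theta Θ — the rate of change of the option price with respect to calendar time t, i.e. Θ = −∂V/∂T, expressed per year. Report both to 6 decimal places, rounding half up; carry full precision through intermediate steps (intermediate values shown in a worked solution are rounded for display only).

price = 2.048061
Θ = -4.451745

σ√T = 0.1621·√0.3108 = 0.090370
d₁ = (ln(S/K) + (r+σ²/2)T) / (σ√T) = (ln(159.5/153.1) + (0.0673+0.1621²/2)·0.3108) / 0.090370 = (0.040953 + 0.025000) / 0.090370 = 0.729810
d₂ = d₁ − σ√T = 0.729810 − 0.090370 = 0.639440
e^{−rT} = e^{−0.0673·0.3108} = 0.979300
N(−d₁) = 0.232753,  N(−d₂) = 0.261268
Put price V = K·e^{−rT}·N(−d₂) − S·N(−d₁) = 39.172192 − 37.124130 = 2.048061
φ(d₁) = (1/√(2π))·e^{−d₁²/2} = 0.305670
Θ = −S·φ(d₁)·σ/(2√T) + r·K·e^{−rT}·N(−d₂) = −7.088033 + 2.636288 = -4.451745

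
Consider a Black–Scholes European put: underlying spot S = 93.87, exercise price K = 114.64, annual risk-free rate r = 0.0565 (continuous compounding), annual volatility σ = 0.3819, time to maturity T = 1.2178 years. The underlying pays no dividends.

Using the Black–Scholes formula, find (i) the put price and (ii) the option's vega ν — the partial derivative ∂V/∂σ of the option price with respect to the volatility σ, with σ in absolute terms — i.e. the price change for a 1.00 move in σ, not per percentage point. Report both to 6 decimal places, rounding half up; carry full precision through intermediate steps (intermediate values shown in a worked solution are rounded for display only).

price = 24.128340
ν = 41.118763

σ√T = 0.3819·√1.2178 = 0.421442
d₁ = (ln(S/K) + (r+σ²/2)T) / (σ√T) = (ln(93.87/114.64) + (0.0565+0.3819²/2)·1.2178) / 0.421442 = (-0.199886 + 0.157612) / 0.421442 = -0.100307
d₂ = d₁ − σ√T = -0.100307 − 0.421442 = -0.521749
e^{−rT} = e^{−0.0565·1.2178} = 0.933508
N(−d₁) = 0.539950,  N(−d₂) = 0.699077
Put price V = K·e^{−rT}·N(−d₂) − S·N(−d₁) = 74.813424 − 50.685084 = 24.128340
φ(d₁) = (1/√(2π))·e^{−d₁²/2} = 0.396940
ν = S·φ(d₁)·√T = 41.118763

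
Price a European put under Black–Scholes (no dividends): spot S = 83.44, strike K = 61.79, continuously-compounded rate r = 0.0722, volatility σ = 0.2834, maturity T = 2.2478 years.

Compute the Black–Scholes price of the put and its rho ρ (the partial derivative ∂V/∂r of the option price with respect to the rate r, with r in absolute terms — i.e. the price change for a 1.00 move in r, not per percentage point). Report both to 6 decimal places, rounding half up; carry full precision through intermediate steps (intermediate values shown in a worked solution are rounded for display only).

price = 1.944131
ρ = -22.481409

σ√T = 0.2834·√2.2478 = 0.424892
d₁ = (ln(S/K) + (r+σ²/2)T) / (σ√T) = (ln(83.44/61.79) + (0.0722+0.2834²/2)·2.2478) / 0.424892 = (0.300386 + 0.252558) / 0.424892 = 1.301375
d₂ = d₁ − σ√T = 1.301375 − 0.424892 = 0.876483
e^{−rT} = e^{−0.0722·2.2478} = 0.850194
N(−d₁) = 0.096565,  N(−d₂) = 0.190384
Put price V = K·e^{−rT}·N(−d₂) − S·N(−d₁) = 10.001517 − 8.057385 = 1.944131
ρ = −K·T·e^{−rT}·N(−d₂) = -22.481409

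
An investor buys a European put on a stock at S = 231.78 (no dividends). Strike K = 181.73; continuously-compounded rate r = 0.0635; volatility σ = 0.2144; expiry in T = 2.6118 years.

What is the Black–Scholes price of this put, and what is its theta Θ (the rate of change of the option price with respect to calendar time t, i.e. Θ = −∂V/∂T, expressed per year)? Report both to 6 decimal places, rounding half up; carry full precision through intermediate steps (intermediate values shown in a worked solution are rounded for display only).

price = 3.781383
Θ = -0.919169

σ√T = 0.2144·√2.6118 = 0.346493
d₁ = (ln(S/K) + (r+σ²/2)T) / (σ√T) = (ln(231.78/181.73) + (0.0635+0.2144²/2)·2.6118) / 0.346493 = (0.243267 + 0.225878) / 0.346493 = 1.353979
d₂ = d₁ − σ√T = 1.353979 − 0.346493 = 1.007486
e^{−rT} = e^{−0.0635·2.6118} = 0.847174
N(−d₁) = 0.087871,  N(−d₂) = 0.156851
Put price V = K·e^{−rT}·N(−d₂) − S·N(−d₁) = 24.148237 − 20.366854 = 3.781383
φ(d₁) = (1/√(2π))·e^{−d₁²/2} = 0.159523
Θ = −S·φ(d₁)·σ/(2√T) + r·K·e^{−rT}·N(−d₂) = −2.452582 + 1.533413 = -0.919169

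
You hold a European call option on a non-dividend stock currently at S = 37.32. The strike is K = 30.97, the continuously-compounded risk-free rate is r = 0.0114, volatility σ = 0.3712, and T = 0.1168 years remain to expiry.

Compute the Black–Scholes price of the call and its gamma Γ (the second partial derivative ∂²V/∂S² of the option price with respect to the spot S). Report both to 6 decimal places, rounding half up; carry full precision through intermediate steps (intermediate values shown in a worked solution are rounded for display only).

price = 6.522999
Γ = 0.025580

σ√T = 0.3712·√0.1168 = 0.126861
d₁ = (ln(S/K) + (r+σ²/2)T) / (σ√T) = (ln(37.32/30.97) + (0.0114+0.3712²/2)·0.1168) / 0.126861 = (0.186510 + 0.009378) / 0.126861 = 1.544117
d₂ = d₁ − σ√T = 1.544117 − 0.126861 = 1.417256
e^{−rT} = e^{−0.0114·0.1168} = 0.998669
N(d₁) = 0.938720,  N(d₂) = 0.921796
Call price V = S·N(d₁) − K·e^{−rT}·N(d₂) = 35.033031 − 28.510032 = 6.522999
φ(d₁) = (1/√(2π))·e^{−d₁²/2} = 0.121106
Γ = φ(d₁) / (S·σ·√T) = 0.025580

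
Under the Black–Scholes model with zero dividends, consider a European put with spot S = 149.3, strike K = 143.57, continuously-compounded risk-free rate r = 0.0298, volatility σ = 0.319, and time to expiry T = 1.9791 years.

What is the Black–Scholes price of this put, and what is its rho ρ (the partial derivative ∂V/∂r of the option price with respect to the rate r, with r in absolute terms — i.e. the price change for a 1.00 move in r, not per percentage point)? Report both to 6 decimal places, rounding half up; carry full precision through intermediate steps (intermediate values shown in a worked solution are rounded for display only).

price = 18.883133
ρ = -134.548769

σ√T = 0.319·√1.9791 = 0.448771
d₁ = (ln(S/K) + (r+σ²/2)T) / (σ√T) = (ln(149.3/143.57) + (0.0298+0.319²/2)·1.9791) / 0.448771 = (0.039135 + 0.159675) / 0.448771 = 0.443010
d₂ = d₁ − σ√T = 0.443010 − 0.448771 = -0.005761
e^{−rT} = e^{−0.0298·1.9791} = 0.942728
N(−d₁) = 0.328879,  N(−d₂) = 0.502298
Put price V = K·e^{−rT}·N(−d₂) − S·N(−d₁) = 67.984826 − 49.101693 = 18.883133
ρ = −K·T·e^{−rT}·N(−d₂) = -134.548769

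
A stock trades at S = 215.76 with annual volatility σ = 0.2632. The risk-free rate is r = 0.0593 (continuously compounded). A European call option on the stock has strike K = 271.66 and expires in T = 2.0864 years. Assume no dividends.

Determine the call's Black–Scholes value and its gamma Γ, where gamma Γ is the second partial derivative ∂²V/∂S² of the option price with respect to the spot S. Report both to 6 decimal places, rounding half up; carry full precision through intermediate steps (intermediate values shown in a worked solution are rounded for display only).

σ√T = 0.2632·√2.0864 = 0.380176
d₁ = (ln(S/K) + (r+σ²/2)T) / (σ√T) = (ln(215.76/271.66) + (0.0593+0.2632²/2)·2.0864) / 0.380176 = (-0.230385 + 0.195990) / 0.380176 = -0.090469
d₂ = d₁ − σ√T = -0.090469 − 0.380176 = -0.470645
e^{−rT} = e^{−0.0593·2.0864} = 0.883624
N(d₁) = 0.463957,  N(d₂) = 0.318947
Call price V = S·N(d₁) − K·e^{−rT}·N(d₂) = 100.103406 − 76.561757 = 23.541649
φ(d₁) = (1/√(2π))·e^{−d₁²/2} = 0.397313
Γ = φ(d₁) / (S·σ·√T) = 0.004844

price = 23.541649
Γ = 0.004844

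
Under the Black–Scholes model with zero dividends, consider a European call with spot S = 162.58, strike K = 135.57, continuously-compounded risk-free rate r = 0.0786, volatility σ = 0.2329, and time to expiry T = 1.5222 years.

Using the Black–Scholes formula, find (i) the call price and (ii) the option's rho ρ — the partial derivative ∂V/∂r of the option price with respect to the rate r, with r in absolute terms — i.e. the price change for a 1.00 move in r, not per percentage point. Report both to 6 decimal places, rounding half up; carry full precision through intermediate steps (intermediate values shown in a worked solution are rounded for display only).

σ√T = 0.2329·√1.5222 = 0.287346
d₁ = (ln(S/K) + (r+σ²/2)T) / (σ√T) = (ln(162.58/135.57) + (0.0786+0.2329²/2)·1.5222) / 0.287346 = (0.181682 + 0.160929) / 0.287346 = 1.192328
d₂ = d₁ − σ√T = 1.192328 − 0.287346 = 0.904982
e^{−rT} = e^{−0.0786·1.5222} = 0.887235
N(d₁) = 0.883434,  N(d₂) = 0.817263
Call price V = S·N(d₁) − K·e^{−rT}·N(d₂) = 143.628653 − 98.302389 = 45.326264
ρ = K·T·e^{−rT}·N(d₂) = 149.635896

price = 45.326264
ρ = 149.635896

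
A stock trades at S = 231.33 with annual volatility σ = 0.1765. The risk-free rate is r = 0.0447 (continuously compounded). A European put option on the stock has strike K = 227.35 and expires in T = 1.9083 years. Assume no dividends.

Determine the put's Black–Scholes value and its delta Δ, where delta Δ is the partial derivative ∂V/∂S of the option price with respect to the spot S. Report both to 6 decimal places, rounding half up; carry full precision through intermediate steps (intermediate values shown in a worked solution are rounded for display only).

price = 11.920032
Δ = -0.293585

σ√T = 0.1765·√1.9083 = 0.243819
d₁ = (ln(S/K) + (r+σ²/2)T) / (σ√T) = (ln(231.33/227.35) + (0.0447+0.1765²/2)·1.9083) / 0.243819 = (0.017355 + 0.115025) / 0.243819 = 0.542941
d₂ = d₁ − σ√T = 0.542941 − 0.243819 = 0.299122
e^{−rT} = e^{−0.0447·1.9083} = 0.918236
N(−d₁) = 0.293585,  N(−d₂) = 0.382424
Put price V = K·e^{−rT}·N(−d₂) − S·N(−d₁) = 79.835089 − 67.915057 = 11.920032
Δ = −N(−d₁) = -0.293585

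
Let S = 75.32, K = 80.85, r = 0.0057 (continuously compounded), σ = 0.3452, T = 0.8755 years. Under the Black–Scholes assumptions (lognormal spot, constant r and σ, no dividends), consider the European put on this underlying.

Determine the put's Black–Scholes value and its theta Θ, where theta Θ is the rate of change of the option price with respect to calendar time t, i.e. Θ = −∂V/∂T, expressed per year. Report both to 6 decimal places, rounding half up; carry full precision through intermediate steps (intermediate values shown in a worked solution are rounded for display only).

price = 12.761320
Θ = -5.243207

σ√T = 0.3452·√0.8755 = 0.322997
d₁ = (ln(S/K) + (r+σ²/2)T) / (σ√T) = (ln(75.32/80.85) + (0.0057+0.3452²/2)·0.8755) / 0.322997 = (-0.070850 + 0.057154) / 0.322997 = -0.042403
d₂ = d₁ − σ√T = -0.042403 − 0.322997 = -0.365400
e^{−rT} = e^{−0.0057·0.8755} = 0.995022
N(−d₁) = 0.516911,  N(−d₂) = 0.642594
Put price V = K·e^{−rT}·N(−d₂) − S·N(−d₁) = 51.695065 − 38.933745 = 12.761320
φ(d₁) = (1/√(2π))·e^{−d₁²/2} = 0.398584
Θ = −S·φ(d₁)·σ/(2√T) + r·K·e^{−rT}·N(−d₂) = −5.537869 + 0.294662 = -5.243207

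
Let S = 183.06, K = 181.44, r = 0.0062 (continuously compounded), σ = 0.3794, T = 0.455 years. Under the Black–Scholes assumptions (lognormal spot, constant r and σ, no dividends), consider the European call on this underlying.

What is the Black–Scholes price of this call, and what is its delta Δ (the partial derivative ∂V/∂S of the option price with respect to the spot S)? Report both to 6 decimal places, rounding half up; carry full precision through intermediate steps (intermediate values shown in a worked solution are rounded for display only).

σ√T = 0.3794·√0.455 = 0.255919
d₁ = (ln(S/K) + (r+σ²/2)T) / (σ√T) = (ln(183.06/181.44) + (0.0062+0.3794²/2)·0.455) / 0.255919 = (0.008889 + 0.035568) / 0.255919 = 0.173716
d₂ = d₁ − σ√T = 0.173716 − 0.255919 = -0.082203
e^{−rT} = e^{−0.0062·0.455} = 0.997183
N(d₁) = 0.568956,  N(d₂) = 0.467243
Call price V = S·N(d₁) − K·e^{−rT}·N(d₂) = 104.153029 − 84.537671 = 19.615358
Δ = N(d₁) = 0.568956

price = 19.615358
Δ = 0.568956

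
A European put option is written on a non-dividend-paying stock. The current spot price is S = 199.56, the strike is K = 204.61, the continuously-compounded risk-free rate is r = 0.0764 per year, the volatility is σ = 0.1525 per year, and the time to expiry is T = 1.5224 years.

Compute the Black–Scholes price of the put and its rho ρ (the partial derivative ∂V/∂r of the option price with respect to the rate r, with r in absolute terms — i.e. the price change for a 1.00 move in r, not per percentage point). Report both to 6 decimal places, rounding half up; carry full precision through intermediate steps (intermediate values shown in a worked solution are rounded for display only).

price = 7.243269
ρ = -96.445441

σ√T = 0.1525·√1.5224 = 0.188163
d₁ = (ln(S/K) + (r+σ²/2)T) / (σ√T) = (ln(199.56/204.61) + (0.0764+0.1525²/2)·1.5224) / 0.188163 = (-0.024991 + 0.134014) / 0.188163 = 0.579408
d₂ = d₁ − σ√T = 0.579408 − 0.188163 = 0.391245
e^{−rT} = e^{−0.0764·1.5224} = 0.890198
N(−d₁) = 0.281157,  N(−d₂) = 0.347808
Put price V = K·e^{−rT}·N(−d₂) − S·N(−d₁) = 63.350920 − 56.107652 = 7.243269
ρ = −K·T·e^{−rT}·N(−d₂) = -96.445441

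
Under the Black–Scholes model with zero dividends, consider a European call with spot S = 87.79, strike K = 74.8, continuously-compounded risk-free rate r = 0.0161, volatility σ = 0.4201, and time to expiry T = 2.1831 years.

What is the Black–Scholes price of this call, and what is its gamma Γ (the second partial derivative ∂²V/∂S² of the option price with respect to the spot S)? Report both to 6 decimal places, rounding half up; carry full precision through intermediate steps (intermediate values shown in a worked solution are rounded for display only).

price = 28.207264
Γ = 0.006022

σ√T = 0.4201·√2.1831 = 0.620711
d₁ = (ln(S/K) + (r+σ²/2)T) / (σ√T) = (ln(87.79/74.8) + (0.0161+0.4201²/2)·2.1831) / 0.620711 = (0.160130 + 0.227789) / 0.620711 = 0.624959
d₂ = d₁ − σ√T = 0.624959 − 0.620711 = 0.004248
e^{−rT} = e^{−0.0161·2.1831} = 0.965463
N(d₁) = 0.734001,  N(d₂) = 0.501695
Call price V = S·N(d₁) − K·e^{−rT}·N(d₂) = 64.437939 − 36.230674 = 28.207264
φ(d₁) = (1/√(2π))·e^{−d₁²/2} = 0.328169
Γ = φ(d₁) / (S·σ·√T) = 0.006022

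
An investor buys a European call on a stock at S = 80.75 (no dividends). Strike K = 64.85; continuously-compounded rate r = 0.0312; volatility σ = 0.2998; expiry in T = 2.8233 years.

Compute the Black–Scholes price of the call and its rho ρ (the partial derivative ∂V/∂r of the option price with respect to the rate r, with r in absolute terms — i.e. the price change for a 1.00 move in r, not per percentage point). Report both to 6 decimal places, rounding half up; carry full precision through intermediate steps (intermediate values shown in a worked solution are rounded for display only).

σ√T = 0.2998·√2.8233 = 0.503744
d₁ = (ln(S/K) + (r+σ²/2)T) / (σ√T) = (ln(80.75/64.85) + (0.0312+0.2998²/2)·2.8233) / 0.503744 = (0.219281 + 0.214966) / 0.503744 = 0.862039
d₂ = d₁ − σ√T = 0.862039 − 0.503744 = 0.358295
e^{−rT} = e^{−0.0312·2.8233} = 0.915681
N(d₁) = 0.805667,  N(d₂) = 0.639939
Call price V = S·N(d₁) − K·e^{−rT}·N(d₂) = 65.057605 − 38.000786 = 27.056819
ρ = K·T·e^{−rT}·N(d₂) = 107.287620

price = 27.056819
ρ = 107.287620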